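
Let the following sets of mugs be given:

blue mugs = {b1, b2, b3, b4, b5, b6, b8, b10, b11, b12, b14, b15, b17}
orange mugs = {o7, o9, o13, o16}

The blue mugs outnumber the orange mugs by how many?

blue mugs: 13.
orange mugs: 4.
13 − 4 = 9.

9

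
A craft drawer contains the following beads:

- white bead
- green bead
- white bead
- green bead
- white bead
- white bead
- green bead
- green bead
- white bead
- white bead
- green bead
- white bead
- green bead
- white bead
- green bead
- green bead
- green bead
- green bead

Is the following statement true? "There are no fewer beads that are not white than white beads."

True

|beads that are not white| = 10.
|white beads| = 8.
The claim requires 10 ≥ 8, which holds.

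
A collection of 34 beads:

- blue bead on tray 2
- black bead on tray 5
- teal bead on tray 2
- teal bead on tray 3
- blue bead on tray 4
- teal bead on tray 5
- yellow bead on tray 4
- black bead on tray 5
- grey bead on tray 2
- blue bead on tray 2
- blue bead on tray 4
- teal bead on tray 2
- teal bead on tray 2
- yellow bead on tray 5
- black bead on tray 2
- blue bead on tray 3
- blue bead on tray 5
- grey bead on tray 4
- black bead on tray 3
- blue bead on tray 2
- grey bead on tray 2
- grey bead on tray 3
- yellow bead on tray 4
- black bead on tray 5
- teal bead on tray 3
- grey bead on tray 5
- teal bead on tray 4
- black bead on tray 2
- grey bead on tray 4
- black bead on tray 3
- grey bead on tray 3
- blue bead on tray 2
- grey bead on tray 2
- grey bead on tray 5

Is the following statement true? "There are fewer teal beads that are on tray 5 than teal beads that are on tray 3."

True

There is 1 teal bead on tray 5.
There are 2 teal beads on tray 3.
The claim requires 1 < 2, which holds.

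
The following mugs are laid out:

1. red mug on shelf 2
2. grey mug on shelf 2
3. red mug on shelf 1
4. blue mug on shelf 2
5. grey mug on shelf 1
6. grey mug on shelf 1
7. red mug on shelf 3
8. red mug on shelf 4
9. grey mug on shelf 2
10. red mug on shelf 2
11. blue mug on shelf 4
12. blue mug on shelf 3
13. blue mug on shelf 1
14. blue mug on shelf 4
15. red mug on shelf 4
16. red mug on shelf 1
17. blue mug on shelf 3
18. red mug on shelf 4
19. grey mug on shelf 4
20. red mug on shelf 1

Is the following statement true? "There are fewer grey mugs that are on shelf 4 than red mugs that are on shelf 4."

|grey mugs on shelf 4| = 1.
|red mugs on shelf 4| = 3.
The claim requires 1 < 3, which holds.

True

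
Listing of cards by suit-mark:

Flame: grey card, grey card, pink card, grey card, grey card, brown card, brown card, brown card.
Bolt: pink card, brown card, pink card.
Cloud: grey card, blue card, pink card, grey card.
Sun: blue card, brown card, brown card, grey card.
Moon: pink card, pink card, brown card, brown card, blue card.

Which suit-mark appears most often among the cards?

flame

Counts by suit-mark: flame 8, moon 5, cloud 4, sun 4, bolt 3.
The maximum is 8, held uniquely by flame.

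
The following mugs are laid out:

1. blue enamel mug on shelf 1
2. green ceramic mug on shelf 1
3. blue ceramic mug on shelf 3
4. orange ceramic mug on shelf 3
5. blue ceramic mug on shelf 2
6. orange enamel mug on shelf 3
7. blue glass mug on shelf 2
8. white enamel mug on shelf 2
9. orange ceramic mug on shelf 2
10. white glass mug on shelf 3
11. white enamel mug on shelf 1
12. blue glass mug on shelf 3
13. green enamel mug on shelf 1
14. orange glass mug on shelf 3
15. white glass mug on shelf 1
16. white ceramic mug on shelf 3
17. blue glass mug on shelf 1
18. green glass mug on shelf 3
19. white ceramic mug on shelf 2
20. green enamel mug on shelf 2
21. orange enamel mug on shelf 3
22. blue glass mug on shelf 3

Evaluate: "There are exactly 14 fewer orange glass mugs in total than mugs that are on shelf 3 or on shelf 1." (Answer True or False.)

False

orange glass mugs: 1.
mugs on shelf 3 or on shelf 1: 16.
The claim requires 16 − 1 (= 15) to equal 14, which does not hold.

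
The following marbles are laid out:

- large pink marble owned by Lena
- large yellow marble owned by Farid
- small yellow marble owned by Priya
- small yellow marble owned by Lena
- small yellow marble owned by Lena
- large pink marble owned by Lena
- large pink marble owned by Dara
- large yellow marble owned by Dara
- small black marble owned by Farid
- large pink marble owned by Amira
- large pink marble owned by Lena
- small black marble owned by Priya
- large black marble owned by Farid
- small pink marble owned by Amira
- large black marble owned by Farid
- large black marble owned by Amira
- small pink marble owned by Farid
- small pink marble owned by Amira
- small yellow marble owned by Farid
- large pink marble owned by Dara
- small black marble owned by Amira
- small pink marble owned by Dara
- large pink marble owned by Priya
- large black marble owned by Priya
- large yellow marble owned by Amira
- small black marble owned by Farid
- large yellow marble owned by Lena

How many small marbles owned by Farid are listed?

4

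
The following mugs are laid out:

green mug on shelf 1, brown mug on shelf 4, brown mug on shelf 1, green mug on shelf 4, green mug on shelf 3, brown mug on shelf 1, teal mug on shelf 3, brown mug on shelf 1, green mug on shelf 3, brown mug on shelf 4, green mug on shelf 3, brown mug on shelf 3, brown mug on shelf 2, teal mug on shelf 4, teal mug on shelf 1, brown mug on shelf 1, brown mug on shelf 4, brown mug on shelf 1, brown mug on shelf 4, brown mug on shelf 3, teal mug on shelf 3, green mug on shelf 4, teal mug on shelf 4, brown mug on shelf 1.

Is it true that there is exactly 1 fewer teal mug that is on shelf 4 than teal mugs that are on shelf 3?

False

|teal mugs on shelf 4| = 2.
|teal mugs on shelf 3| = 2.
The claim requires 2 − 2 (= 0) to equal 1, which does not hold.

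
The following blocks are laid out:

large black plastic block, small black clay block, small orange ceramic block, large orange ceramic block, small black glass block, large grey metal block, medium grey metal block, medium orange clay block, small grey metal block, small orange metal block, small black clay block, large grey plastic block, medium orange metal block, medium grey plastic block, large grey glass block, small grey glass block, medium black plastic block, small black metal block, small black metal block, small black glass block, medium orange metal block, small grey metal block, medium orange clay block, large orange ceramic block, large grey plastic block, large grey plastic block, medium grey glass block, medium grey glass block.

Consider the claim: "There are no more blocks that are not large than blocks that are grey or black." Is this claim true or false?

There are 20 blocks that are not large.
There are 20 blocks that are grey or black.
The claim requires 20 ≤ 20, which holds.

True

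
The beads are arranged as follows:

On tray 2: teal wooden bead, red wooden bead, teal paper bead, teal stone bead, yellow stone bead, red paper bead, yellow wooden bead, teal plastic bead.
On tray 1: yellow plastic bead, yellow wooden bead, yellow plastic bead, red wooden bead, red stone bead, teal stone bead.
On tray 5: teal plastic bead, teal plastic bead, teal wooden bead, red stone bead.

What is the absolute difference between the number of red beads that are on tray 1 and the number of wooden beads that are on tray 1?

red beads on tray 1: 2. wooden beads on tray 1: 2.
|2 − 2| = 2 − 2 = 0.

0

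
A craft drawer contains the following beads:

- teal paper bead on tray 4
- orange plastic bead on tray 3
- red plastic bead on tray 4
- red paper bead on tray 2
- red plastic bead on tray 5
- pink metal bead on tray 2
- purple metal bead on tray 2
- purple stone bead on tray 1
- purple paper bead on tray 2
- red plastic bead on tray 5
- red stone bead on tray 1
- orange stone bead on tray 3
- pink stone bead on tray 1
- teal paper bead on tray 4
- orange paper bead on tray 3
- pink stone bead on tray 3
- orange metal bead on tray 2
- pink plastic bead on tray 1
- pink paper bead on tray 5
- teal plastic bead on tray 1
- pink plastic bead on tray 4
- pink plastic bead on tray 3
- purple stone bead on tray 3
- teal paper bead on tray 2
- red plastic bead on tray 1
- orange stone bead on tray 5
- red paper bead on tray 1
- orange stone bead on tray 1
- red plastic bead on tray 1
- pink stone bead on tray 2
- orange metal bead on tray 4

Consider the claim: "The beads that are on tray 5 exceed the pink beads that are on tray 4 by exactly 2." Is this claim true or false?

False

beads on tray 5: 4.
pink beads on tray 4: 1.
The claim requires 4 − 1 (= 3) to equal 2, which does not hold.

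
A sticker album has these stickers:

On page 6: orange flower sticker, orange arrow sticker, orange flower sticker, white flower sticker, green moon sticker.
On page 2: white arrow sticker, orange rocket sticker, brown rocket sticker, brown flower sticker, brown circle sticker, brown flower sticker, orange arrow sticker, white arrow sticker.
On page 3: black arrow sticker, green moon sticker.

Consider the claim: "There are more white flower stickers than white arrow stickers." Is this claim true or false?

white flower stickers: 1.
white arrow stickers: 2.
The claim requires 1 > 2, which does not hold.

False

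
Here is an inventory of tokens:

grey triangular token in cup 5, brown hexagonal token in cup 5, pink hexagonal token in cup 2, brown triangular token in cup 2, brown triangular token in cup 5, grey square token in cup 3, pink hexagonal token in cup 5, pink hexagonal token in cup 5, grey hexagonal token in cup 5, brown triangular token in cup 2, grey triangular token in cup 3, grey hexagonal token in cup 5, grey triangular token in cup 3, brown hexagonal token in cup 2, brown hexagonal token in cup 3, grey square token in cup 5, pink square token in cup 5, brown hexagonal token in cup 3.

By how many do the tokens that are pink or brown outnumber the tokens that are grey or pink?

0

tokens that are pink or brown: 11.
tokens that are grey or pink: 11.
11 − 11 = 0.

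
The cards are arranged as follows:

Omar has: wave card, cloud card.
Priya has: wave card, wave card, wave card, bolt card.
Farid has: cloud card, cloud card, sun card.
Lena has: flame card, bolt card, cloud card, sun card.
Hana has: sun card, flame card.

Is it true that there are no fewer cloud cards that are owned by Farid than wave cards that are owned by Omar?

True

cloud cards owned by Farid: 2.
wave cards owned by Omar: 1.
The claim requires 2 ≥ 1, which holds.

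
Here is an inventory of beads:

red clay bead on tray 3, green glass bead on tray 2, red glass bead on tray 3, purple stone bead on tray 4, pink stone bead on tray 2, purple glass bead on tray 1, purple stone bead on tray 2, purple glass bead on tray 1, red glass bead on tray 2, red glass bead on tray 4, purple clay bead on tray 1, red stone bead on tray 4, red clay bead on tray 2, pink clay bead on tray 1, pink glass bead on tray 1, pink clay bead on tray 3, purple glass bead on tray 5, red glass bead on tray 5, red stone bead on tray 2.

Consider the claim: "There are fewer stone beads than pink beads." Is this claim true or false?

stone beads: 5.
pink beads: 4.
The claim requires 5 < 4, which does not hold.

False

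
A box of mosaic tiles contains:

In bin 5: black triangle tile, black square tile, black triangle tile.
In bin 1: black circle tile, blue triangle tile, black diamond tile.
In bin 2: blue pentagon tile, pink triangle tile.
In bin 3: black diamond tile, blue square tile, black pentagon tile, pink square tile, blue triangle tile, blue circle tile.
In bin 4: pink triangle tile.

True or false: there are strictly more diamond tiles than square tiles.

False

|diamond tiles| = 2.
|square tiles| = 3.
The claim requires 2 > 3, which does not hold.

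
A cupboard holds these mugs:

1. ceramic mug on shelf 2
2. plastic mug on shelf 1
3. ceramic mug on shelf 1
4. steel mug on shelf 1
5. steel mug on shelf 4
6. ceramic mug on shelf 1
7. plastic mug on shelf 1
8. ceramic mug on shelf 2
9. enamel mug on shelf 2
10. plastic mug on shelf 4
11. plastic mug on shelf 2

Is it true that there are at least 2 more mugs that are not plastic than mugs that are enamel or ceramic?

True

|mugs that are not plastic| = 7.
|mugs that are enamel or ceramic| = 5.
The claim requires 7 − 5 = 2 ≥ 2, which holds.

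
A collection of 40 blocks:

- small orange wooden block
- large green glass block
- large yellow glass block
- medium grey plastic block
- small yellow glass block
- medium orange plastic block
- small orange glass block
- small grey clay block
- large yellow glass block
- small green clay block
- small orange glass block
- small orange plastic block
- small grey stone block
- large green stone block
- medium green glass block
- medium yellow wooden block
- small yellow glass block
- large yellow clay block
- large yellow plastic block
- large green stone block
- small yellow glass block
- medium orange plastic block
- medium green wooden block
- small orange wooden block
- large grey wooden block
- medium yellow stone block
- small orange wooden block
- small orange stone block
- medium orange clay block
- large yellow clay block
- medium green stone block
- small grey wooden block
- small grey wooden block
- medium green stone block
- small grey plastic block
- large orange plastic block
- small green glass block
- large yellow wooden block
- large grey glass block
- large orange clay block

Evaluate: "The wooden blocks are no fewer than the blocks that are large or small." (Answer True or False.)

False

There are 9 wooden blocks.
There are 30 blocks that are large or small.
The claim requires 9 ≥ 30, which does not hold.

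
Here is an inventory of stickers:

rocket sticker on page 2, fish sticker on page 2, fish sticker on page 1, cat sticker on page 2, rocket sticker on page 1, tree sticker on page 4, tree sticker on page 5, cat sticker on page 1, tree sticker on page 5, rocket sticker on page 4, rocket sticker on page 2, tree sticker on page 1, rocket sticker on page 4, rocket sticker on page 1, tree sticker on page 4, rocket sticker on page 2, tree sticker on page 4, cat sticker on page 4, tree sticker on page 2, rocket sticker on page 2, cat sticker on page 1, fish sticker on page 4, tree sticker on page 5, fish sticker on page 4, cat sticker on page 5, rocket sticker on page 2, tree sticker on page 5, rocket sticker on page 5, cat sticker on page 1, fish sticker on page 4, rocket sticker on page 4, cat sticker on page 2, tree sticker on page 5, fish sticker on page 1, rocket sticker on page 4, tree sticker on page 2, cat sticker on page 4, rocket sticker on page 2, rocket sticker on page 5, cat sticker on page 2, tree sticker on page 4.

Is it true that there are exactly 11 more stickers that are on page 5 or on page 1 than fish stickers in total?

There are 16 stickers on page 5 or on page 1.
There are 6 fish stickers.
The claim requires 16 − 6 (= 10) to equal 11, which does not hold.

False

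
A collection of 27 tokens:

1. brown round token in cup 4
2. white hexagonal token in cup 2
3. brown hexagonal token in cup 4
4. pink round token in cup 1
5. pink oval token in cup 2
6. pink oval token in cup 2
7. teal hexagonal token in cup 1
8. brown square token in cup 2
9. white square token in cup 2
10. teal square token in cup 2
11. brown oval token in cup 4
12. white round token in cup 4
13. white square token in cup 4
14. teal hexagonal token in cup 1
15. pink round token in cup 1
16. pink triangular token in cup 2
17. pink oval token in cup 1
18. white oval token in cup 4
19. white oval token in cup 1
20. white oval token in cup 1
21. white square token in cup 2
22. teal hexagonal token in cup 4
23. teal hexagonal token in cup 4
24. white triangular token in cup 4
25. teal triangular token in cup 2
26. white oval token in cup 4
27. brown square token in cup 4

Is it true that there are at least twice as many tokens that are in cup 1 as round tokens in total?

There are 7 tokens in cup 1.
There are 4 round tokens.
The claim requires 7 ≥ 2 × 4 = 8, which does not hold.

False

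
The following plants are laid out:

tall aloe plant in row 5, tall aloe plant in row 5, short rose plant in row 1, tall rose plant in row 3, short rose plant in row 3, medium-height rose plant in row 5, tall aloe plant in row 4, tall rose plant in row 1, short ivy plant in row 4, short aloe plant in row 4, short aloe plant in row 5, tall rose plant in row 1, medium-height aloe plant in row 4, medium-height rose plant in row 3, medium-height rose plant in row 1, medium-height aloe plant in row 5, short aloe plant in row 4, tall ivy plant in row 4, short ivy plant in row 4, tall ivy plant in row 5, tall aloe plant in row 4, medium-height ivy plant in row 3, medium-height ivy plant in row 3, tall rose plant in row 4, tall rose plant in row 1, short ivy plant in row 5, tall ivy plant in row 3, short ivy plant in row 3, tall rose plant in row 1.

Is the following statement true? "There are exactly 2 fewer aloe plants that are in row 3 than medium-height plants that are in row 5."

True

There are 0 aloe plants in row 3.
There are 2 medium-height plants in row 5.
The claim requires 2 − 0 (= 2) to equal 2, which holds.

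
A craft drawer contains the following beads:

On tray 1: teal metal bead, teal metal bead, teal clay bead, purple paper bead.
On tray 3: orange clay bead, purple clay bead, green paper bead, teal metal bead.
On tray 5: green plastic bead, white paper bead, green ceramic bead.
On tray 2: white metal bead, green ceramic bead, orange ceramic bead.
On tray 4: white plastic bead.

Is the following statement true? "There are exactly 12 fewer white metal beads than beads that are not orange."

white metal beads: 1.
beads that are not orange: 13.
The claim requires 13 − 1 (= 12) to equal 12, which holds.

True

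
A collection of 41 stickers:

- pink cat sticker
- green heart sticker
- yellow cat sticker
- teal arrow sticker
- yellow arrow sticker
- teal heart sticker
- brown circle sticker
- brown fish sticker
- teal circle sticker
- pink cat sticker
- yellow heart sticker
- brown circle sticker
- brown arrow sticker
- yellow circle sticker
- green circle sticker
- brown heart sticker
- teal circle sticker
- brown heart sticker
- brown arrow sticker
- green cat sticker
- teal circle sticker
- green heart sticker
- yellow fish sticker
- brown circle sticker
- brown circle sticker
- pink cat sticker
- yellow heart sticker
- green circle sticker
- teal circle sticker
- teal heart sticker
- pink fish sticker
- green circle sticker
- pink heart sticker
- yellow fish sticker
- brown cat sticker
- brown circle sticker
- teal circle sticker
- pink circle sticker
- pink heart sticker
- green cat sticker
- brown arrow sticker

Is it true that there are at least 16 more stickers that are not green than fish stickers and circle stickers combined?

stickers that are not green: 34.
fish stickers: 4; circle stickers: 15; combined: 4 + 15 = 19.
The claim requires 34 − 19 = 15 ≥ 16, which does not hold.

False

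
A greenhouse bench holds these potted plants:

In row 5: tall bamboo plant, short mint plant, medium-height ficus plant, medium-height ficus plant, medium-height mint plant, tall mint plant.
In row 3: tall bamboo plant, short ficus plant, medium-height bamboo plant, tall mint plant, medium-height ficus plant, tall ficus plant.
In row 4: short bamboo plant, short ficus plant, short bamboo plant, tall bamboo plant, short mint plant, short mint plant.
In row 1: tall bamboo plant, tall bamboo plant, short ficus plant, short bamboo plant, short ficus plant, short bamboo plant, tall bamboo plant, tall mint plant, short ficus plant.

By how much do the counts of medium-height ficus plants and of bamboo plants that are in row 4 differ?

0

medium-height ficus plants: 3. bamboo plants in row 4: 3.
|3 − 3| = 3 − 3 = 0.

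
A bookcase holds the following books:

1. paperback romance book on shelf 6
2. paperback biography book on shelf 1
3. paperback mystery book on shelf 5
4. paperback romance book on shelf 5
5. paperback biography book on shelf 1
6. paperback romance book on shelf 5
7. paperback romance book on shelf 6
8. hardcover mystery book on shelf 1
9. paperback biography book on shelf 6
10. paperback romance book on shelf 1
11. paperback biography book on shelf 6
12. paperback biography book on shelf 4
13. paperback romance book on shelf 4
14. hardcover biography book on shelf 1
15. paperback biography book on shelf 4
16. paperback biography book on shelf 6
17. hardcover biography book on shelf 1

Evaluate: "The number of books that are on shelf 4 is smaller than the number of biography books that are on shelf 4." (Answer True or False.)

There are 3 books on shelf 4.
There are 2 biography books on shelf 4.
The claim requires 3 < 2, which does not hold.

False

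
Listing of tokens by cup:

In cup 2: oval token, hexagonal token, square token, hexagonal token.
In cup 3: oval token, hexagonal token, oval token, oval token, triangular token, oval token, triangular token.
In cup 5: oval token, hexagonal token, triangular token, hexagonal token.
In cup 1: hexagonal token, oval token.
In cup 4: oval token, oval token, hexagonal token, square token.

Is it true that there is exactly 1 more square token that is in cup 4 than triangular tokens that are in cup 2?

True

|square tokens in cup 4| = 1.
|triangular tokens in cup 2| = 0.
The claim requires 1 − 0 (= 1) to equal 1, which holds.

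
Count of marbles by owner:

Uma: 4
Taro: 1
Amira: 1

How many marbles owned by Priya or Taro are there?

1

Priya: 0; Taro: 1; together 0 + 1 = 1.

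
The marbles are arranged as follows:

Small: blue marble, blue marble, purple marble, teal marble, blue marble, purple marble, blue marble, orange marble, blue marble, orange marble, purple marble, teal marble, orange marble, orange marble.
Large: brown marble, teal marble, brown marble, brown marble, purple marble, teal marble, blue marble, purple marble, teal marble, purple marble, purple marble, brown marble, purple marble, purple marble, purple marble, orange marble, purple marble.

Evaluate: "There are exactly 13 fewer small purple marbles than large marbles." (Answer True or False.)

False

|small purple marbles| = 3.
|large marbles| = 17.
The claim requires 17 − 3 (= 14) to equal 13, which does not hold.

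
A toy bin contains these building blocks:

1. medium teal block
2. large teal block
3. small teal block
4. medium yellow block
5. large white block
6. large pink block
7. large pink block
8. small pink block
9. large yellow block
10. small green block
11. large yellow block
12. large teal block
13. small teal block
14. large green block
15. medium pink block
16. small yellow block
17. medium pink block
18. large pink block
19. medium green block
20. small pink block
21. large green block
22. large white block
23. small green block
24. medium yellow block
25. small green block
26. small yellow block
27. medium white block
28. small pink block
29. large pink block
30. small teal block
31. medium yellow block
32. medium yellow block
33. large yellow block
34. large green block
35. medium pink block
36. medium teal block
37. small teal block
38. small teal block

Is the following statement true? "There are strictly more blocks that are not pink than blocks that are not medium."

blocks that are not pink: 28.
blocks that are not medium: 27.
The claim requires 28 > 27, which holds.

True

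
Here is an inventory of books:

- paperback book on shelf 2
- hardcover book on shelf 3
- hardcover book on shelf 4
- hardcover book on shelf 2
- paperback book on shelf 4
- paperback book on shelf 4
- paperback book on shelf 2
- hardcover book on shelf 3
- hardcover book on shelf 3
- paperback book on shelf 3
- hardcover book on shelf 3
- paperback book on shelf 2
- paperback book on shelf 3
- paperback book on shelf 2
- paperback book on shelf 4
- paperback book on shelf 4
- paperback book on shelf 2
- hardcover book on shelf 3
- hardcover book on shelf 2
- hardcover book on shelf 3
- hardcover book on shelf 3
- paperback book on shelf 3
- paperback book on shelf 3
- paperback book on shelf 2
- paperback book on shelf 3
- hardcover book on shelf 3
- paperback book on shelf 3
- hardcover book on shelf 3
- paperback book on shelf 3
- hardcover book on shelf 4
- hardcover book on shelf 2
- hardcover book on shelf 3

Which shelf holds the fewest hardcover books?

Counts by shelf (restricted to hardcover books): shelf 3→10, shelf 2→3, shelf 4→2.
The minimum is 2, held uniquely by shelf 4.

shelf 4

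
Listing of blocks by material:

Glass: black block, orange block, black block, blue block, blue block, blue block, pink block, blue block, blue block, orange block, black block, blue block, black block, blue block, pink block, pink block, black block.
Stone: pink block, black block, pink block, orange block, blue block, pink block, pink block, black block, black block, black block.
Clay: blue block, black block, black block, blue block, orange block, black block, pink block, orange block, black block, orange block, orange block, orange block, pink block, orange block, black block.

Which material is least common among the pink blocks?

Counts by material (restricted to pink blocks): stone 4, glass 3, clay 2.
The minimum is 2, held uniquely by clay.

clay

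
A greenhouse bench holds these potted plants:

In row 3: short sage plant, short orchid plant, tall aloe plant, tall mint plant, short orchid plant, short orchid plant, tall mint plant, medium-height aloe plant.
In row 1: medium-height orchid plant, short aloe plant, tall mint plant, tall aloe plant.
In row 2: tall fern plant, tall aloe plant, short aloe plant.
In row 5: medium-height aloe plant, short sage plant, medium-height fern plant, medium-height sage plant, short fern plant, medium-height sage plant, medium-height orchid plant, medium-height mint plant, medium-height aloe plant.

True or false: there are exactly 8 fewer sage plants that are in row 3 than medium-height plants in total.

True

sage plants in row 3: 1.
medium-height plants: 9.
The claim requires 9 − 1 (= 8) to equal 8, which holds.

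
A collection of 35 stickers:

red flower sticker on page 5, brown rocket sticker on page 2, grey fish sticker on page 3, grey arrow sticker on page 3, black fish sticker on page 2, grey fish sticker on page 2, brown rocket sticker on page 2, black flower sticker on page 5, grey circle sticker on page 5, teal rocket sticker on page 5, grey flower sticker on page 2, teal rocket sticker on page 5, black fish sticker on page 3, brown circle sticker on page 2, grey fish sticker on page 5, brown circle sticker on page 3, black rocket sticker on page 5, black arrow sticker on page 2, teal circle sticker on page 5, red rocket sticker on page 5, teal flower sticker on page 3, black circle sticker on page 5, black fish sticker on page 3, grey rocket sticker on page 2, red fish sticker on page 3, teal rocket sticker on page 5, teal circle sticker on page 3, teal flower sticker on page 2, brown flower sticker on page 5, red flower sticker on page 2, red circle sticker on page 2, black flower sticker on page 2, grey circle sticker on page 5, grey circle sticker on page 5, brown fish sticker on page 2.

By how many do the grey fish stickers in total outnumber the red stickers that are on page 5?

1

grey fish stickers: 3.
red stickers on page 5: 2.
3 − 2 = 1.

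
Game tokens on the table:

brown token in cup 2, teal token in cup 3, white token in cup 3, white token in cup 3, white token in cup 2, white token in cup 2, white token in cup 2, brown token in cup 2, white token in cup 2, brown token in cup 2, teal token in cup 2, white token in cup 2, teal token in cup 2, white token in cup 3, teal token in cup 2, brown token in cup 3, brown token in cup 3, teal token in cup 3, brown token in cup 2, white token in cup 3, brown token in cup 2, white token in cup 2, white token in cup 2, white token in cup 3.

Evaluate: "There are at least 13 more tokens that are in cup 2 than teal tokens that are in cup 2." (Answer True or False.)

False

tokens in cup 2: 15.
teal tokens in cup 2: 3.
The claim requires 15 − 3 = 12 ≥ 13, which does not hold.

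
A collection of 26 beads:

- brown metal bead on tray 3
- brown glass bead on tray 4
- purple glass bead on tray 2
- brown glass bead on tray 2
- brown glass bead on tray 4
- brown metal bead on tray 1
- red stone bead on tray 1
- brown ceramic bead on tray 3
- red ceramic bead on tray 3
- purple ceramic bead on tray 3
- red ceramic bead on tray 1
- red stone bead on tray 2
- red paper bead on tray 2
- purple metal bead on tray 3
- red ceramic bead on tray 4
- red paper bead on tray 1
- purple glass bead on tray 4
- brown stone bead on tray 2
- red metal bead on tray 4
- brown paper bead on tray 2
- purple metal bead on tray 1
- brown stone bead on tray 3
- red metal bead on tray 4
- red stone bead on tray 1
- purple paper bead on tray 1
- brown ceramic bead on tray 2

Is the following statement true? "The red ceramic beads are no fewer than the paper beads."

|red ceramic beads| = 3.
|paper beads| = 4.
The claim requires 3 ≥ 4, which does not hold.

False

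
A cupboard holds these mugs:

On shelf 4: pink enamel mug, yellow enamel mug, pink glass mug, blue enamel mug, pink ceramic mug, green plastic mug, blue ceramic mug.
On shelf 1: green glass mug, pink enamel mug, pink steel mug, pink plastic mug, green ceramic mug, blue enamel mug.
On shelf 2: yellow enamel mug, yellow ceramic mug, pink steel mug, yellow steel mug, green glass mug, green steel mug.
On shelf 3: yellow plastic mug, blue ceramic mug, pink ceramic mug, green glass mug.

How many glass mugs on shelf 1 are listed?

1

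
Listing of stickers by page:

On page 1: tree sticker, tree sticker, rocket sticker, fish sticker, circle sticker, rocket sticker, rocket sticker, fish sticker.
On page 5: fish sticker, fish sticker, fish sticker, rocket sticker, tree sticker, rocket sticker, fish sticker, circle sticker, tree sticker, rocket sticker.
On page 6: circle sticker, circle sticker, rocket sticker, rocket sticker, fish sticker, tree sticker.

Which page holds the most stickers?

Counts by page: page 5→10, page 1→8, page 6→6.
The maximum is 10, held uniquely by page 5.

page 5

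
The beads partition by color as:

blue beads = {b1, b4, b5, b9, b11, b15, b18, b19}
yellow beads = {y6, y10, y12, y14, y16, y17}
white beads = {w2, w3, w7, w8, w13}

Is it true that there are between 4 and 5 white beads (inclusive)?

True

white beads: 5.
The claim requires 4 ≤ 5 ≤ 5, which holds.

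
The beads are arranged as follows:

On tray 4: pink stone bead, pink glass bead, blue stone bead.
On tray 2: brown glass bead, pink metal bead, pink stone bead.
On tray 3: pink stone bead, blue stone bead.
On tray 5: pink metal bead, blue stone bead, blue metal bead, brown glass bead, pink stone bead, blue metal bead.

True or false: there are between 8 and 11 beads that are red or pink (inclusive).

|beads that are red or pink| = 7.
The claim requires 8 ≤ 7 ≤ 11, which does not hold.

False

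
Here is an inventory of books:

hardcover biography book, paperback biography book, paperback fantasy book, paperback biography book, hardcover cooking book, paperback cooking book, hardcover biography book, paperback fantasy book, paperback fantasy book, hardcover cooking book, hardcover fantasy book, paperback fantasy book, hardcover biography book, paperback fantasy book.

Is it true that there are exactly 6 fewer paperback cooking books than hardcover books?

There is 1 paperback cooking book.
There are 6 hardcover books.
The claim requires 6 − 1 (= 5) to equal 6, which does not hold.

False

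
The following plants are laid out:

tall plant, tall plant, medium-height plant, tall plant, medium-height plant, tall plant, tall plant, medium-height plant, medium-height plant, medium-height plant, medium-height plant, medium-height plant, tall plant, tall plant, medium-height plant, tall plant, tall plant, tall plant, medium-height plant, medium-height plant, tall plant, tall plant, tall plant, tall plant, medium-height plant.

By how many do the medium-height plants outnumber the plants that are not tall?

medium-height plants: 11.
plants that are not tall: 11.
11 − 11 = 0.

0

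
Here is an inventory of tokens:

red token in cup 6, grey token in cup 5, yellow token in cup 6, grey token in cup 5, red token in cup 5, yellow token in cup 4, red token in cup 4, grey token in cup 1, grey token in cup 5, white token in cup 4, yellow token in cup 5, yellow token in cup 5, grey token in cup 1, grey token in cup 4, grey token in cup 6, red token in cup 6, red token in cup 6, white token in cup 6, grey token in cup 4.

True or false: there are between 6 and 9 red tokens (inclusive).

red tokens: 5.
The claim requires 6 ≤ 5 ≤ 9, which does not hold.

False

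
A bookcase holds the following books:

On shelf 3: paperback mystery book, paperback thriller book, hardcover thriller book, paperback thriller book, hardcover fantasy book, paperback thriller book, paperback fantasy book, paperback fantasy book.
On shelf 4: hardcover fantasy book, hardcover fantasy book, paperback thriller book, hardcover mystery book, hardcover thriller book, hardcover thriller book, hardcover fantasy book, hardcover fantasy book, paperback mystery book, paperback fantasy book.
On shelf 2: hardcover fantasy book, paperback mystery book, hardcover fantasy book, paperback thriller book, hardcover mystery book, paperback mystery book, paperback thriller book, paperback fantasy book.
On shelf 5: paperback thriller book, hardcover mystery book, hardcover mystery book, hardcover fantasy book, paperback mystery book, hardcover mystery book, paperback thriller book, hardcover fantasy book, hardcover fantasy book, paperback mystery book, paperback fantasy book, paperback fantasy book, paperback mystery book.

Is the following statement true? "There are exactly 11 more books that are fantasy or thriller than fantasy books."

True

There are 27 books that are fantasy or thriller.
There are 16 fantasy books.
The claim requires 27 − 16 (= 11) to equal 11, which holds.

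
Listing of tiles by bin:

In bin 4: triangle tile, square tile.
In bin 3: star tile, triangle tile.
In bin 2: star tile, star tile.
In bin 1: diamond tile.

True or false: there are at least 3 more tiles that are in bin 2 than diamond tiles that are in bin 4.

False

There are 2 tiles in bin 2.
There are 0 diamond tiles in bin 4.
The claim requires 2 − 0 = 2 ≥ 3, which does not hold.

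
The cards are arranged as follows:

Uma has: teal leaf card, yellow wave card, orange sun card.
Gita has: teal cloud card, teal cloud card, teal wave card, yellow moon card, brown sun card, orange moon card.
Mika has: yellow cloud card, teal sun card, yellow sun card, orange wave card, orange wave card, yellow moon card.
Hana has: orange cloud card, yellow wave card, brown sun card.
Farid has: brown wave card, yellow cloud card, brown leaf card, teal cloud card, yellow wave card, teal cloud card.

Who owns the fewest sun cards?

Counts by player (restricted to sun cards): Mika→2, Gita→1, Uma→1, Hana→1, Farid→0.
The minimum is 0, held uniquely by Farid.

Farid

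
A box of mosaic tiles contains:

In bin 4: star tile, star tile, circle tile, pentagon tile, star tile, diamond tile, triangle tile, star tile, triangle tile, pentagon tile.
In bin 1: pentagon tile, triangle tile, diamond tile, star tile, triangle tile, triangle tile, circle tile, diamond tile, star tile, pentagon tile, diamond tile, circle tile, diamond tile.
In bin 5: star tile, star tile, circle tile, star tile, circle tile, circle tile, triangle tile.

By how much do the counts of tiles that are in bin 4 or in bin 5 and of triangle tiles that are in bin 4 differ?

tiles in bin 4 or in bin 5: 17. triangle tiles in bin 4: 2.
|17 − 2| = 17 − 2 = 15.

15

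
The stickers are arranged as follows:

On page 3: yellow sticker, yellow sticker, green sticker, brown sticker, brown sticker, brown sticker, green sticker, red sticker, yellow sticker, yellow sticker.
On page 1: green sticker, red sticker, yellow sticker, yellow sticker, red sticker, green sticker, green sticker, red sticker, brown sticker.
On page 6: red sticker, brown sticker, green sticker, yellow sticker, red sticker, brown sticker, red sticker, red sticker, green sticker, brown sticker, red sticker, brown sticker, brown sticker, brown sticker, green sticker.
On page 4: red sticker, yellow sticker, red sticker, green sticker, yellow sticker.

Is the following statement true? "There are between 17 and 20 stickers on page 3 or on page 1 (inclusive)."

stickers on page 3 or on page 1: 19.
The claim requires 17 ≤ 19 ≤ 20, which holds.

True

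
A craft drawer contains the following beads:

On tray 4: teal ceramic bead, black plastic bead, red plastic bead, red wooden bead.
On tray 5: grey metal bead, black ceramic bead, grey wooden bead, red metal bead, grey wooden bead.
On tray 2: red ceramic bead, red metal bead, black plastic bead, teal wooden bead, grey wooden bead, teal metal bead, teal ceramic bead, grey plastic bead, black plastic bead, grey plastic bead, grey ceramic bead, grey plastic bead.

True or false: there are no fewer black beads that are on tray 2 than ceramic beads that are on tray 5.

There are 2 black beads on tray 2.
There is 1 ceramic bead on tray 5.
The claim requires 2 ≥ 1, which holds.

True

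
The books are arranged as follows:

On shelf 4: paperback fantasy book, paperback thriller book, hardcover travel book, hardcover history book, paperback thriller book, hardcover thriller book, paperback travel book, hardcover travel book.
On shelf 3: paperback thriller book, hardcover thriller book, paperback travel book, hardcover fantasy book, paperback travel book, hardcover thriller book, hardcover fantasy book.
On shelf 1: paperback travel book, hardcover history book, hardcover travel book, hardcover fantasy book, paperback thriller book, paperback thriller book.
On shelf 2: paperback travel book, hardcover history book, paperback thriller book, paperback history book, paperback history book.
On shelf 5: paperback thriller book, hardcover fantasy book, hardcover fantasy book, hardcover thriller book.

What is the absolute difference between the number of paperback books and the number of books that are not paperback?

0

paperback books: 15. books that are not paperback: 15.
|15 − 15| = 15 − 15 = 0.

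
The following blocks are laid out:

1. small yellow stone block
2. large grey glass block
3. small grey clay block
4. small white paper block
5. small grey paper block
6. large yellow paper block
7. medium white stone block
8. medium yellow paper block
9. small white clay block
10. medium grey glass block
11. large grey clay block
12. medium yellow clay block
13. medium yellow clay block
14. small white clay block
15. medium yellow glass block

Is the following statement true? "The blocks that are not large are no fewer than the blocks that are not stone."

False

There are 12 blocks that are not large.
There are 13 blocks that are not stone.
The claim requires 12 ≥ 13, which does not hold.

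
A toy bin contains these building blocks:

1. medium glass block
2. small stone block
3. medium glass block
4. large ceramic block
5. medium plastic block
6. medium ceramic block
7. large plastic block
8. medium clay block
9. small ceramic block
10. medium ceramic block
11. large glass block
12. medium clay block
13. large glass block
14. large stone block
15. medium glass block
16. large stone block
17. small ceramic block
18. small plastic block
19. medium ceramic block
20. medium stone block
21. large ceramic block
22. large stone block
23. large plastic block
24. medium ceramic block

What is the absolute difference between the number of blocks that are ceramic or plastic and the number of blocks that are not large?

3

blocks that are ceramic or plastic: 12. blocks that are not large: 15.
|12 − 15| = 15 − 12 = 3.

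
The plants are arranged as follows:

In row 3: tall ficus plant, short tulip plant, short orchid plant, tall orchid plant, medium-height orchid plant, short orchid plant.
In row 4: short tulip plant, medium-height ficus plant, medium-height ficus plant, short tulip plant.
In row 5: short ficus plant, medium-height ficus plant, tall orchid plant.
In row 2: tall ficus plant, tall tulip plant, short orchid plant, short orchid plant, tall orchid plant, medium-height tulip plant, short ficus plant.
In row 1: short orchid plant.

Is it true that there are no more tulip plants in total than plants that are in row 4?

False

|tulip plants| = 5.
|plants in row 4| = 4.
The claim requires 5 ≤ 4, which does not hold.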